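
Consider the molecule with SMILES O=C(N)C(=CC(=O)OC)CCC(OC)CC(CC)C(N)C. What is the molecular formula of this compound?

C15H28N2O4

Walk through each heavy atom and fill implicit hydrogens from standard valence (C 4, N 3, O 2, S 2, halogen 1):
  atom 1: O, bond orders sum to 2 (valence 2) → 0 H
  atom 2: C, bond orders sum to 4 (valence 4) → 0 H
  atom 3: N, bond orders sum to 1 (valence 3) → 2 H
  atom 4: C, bond orders sum to 4 (valence 4) → 0 H
  atom 5: C, bond orders sum to 3 (valence 4) → 1 H
  atom 6: C, bond orders sum to 4 (valence 4) → 0 H
  atom 7: O, bond orders sum to 2 (valence 2) → 0 H
  atom 8: O, bond orders sum to 2 (valence 2) → 0 H
  atom 9: C, bond orders sum to 1 (valence 4) → 3 H
  atom 10: C, bond orders sum to 2 (valence 4) → 2 H
  atom 11: C, bond orders sum to 2 (valence 4) → 2 H
  atom 12: C, bond orders sum to 3 (valence 4) → 1 H
  atom 13: O, bond orders sum to 2 (valence 2) → 0 H
  atom 14: C, bond orders sum to 1 (valence 4) → 3 H
  atom 15: C, bond orders sum to 2 (valence 4) → 2 H
  atom 16: C, bond orders sum to 3 (valence 4) → 1 H
  atom 17: C, bond orders sum to 2 (valence 4) → 2 H
  atom 18: C, bond orders sum to 1 (valence 4) → 3 H
  atom 19: C, bond orders sum to 3 (valence 4) → 1 H
  atom 20: N, bond orders sum to 1 (valence 3) → 2 H
  atom 21: C, bond orders sum to 1 (valence 4) → 3 H
Totals → C:15, H:28, N:2, O:4.
In Hill order: C15H28N2O4.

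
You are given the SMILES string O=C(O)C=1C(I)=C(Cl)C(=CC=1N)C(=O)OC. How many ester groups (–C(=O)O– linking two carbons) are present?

1

The ester motif appears at heavy-atom position 13 in the SMILES.
Other groups present: 1 carboxylic acid, 1 primary amine.
Ester count: 1.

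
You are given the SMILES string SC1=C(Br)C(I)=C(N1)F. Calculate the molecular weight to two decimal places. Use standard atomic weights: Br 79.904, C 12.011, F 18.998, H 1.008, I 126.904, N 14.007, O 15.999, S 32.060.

321.93 g/mol

First, the molecular formula is C4H2BrFINS (counting implicit H from valence).
  Br: 1 × 79.904 = 79.904
  C: 4 × 12.011 = 48.044
  F: 1 × 18.998 = 18.998
  H: 2 × 1.008 = 2.016
  I: 1 × 126.904 = 126.904
  N: 1 × 14.007 = 14.007
  S: 1 × 32.060 = 32.060
Sum: 1×79.904 + 4×12.011 + 1×18.998 + 2×1.008 + 1×126.904 + 1×14.007 + 1×32.060 = 321.933 → 321.93 g/mol.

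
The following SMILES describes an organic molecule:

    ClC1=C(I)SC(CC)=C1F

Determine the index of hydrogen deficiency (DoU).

3

Degree of unsaturation = (number of rings) + (number of π bonds).
Ring closures in the SMILES: 1.
π bonds: 2 double bonds (each 1 DoU) → 2 DoU from unsaturation.
Total DoU = 1 + 2 = 3.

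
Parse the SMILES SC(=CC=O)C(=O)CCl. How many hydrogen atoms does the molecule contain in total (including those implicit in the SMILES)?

Walk through each heavy atom and fill implicit hydrogens from standard valence (C 4, N 3, O 2, S 2, halogen 1):
  atom 1: S, bond orders sum to 1 (valence 2) → 1 H
  atom 2: C, bond orders sum to 4 (valence 4) → 0 H
  atom 3: C, bond orders sum to 3 (valence 4) → 1 H
  atom 4: C, bond orders sum to 3 (valence 4) → 1 H
  atom 5: O, bond orders sum to 2 (valence 2) → 0 H
  atom 6: C, bond orders sum to 4 (valence 4) → 0 H
  atom 7: O, bond orders sum to 2 (valence 2) → 0 H
  atom 8: C, bond orders sum to 2 (valence 4) → 2 H
  atom 9: Cl (halogen, monovalent) → 0 H
Total hydrogens: 5.

5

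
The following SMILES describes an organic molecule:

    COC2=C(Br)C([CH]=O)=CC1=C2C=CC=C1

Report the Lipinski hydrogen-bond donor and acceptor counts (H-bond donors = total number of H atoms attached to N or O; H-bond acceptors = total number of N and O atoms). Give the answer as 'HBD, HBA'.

0, 2

Donors: find every N or O and count the H atoms it carries.
  atom 2 (O): bond orders sum to 2 → 0 H
  atom 8 (O): bond orders sum to 2 → 0 H
Lipinski HBD = 0.
Acceptors: N atoms = 0, O atoms = 2 → HBA = 2.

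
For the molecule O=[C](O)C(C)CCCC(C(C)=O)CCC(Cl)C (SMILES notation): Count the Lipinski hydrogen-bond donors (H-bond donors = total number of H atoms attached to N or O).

Donors: find every N or O and count the H atoms it carries.
  atom 1 (O): bond orders sum to 2 → 0 H
  atom 3 (O): bond orders sum to 1 → 1 H
  atom 12 (O): bond orders sum to 2 → 0 H
Lipinski HBD = 1.

1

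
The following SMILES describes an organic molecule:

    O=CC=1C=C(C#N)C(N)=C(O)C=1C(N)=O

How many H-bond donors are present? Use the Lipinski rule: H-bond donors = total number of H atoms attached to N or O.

Donors: find every N or O and count the H atoms it carries.
  atom 1 (O): bond orders sum to 2 → 0 H
  atom 7 (N): bond orders sum to 3 → 0 H
  atom 9 (N): bond orders sum to 1 → 2 H
  atom 11 (O): bond orders sum to 1 → 1 H
  atom 14 (N): bond orders sum to 1 → 2 H
  atom 15 (O): bond orders sum to 2 → 0 H
Lipinski HBD = 5.

5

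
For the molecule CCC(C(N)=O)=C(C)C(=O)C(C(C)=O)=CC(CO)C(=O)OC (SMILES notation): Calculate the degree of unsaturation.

Molecular formula: C15H21NO6.
DoU = (2C + 2 + N − H − X) / 2, where X is the halogen count and O/S are ignored.
    = (2·15 + 2 + 1 − 21 − 0) / 2 = 12 / 2 = 6.

6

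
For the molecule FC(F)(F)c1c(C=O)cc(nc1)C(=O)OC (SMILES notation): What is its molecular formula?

C9H6F3NO3

Walk through each heavy atom and fill implicit hydrogens from standard valence (C 4, N 3, O 2, S 2, halogen 1); for lowercase aromatic atoms, an aromatic c carries 1 H when it has two neighbours and 0 H with three, and aromatic n carries 0 H:
  atom 1: F (halogen, monovalent) → 0 H
  atom 2: C, bond orders sum to 4 (valence 4) → 0 H
  atom 3: F (halogen, monovalent) → 0 H
  atom 4: F (halogen, monovalent) → 0 H
  atom 5: aromatic c, 3 neighbours → 0 H
  atom 6: aromatic c, 3 neighbours → 0 H
  atom 7: C, bond orders sum to 3 (valence 4) → 1 H
  atom 8: O, bond orders sum to 2 (valence 2) → 0 H
  atom 9: aromatic c, 2 neighbours → 1 H
  atom 10: aromatic c, 3 neighbours → 0 H
  atom 11: aromatic n, 2 neighbours → 0 H
  atom 12: aromatic c, 2 neighbours → 1 H
  atom 13: C, bond orders sum to 4 (valence 4) → 0 H
  atom 14: O, bond orders sum to 2 (valence 2) → 0 H
  atom 15: O, bond orders sum to 2 (valence 2) → 0 H
  atom 16: C, bond orders sum to 1 (valence 4) → 3 H
Totals → C:9, H:6, F:3, N:1, O:3.
In Hill order: C9H6F3NO3.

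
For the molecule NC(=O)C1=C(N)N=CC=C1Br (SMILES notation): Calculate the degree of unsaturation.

Molecular formula: C6H6BrN3O.
DoU = (2C + 2 + N − H − X) / 2, where X is the halogen count and O/S are ignored.
    = (2·6 + 2 + 3 − 6 − 1) / 2 = 10 / 2 = 5.

5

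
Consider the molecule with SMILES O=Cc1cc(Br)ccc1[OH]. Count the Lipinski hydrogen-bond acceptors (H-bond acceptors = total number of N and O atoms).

N atoms: 0; O atoms: 2.
Lipinski HBA = 0 + 2 = 2.

2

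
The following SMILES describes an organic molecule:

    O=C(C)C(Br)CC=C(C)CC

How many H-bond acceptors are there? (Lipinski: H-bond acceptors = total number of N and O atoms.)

1

N atoms: 0; O atoms: 1.
Lipinski HBA = 0 + 1 = 1.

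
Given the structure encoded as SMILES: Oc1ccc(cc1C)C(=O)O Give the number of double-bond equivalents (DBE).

5

Molecular formula: C8H8O3.
DoU = (2C + 2 + N − H − X) / 2, where X is the halogen count and O/S are ignored.
    = (2·8 + 2 + 0 − 8 − 0) / 2 = 10 / 2 = 5.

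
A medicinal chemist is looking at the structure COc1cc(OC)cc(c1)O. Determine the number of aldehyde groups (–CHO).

0

Scan the SMILES for the aldehyde motif — none present.
Groups that are present: 2 ether, 1 hydroxyl.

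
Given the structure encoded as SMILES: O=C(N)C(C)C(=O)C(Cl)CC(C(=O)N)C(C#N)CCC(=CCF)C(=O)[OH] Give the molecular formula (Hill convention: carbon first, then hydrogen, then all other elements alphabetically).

C16H21ClFN3O5

Walk through each heavy atom and fill implicit hydrogens from standard valence (C 4, N 3, O 2, S 2, halogen 1):
  atom 1: O, bond orders sum to 2 (valence 2) → 0 H
  atom 2: C, bond orders sum to 4 (valence 4) → 0 H
  atom 3: N, bond orders sum to 1 (valence 3) → 2 H
  atom 4: C, bond orders sum to 3 (valence 4) → 1 H
  atom 5: C, bond orders sum to 1 (valence 4) → 3 H
  atom 6: C, bond orders sum to 4 (valence 4) → 0 H
  atom 7: O, bond orders sum to 2 (valence 2) → 0 H
  atom 8: C, bond orders sum to 3 (valence 4) → 1 H
  atom 9: Cl (halogen, monovalent) → 0 H
  atom 10: C, bond orders sum to 2 (valence 4) → 2 H
  atom 11: C, bond orders sum to 3 (valence 4) → 1 H
  atom 12: C, bond orders sum to 4 (valence 4) → 0 H
  atom 13: O, bond orders sum to 2 (valence 2) → 0 H
  atom 14: N, bond orders sum to 1 (valence 3) → 2 H
  atom 15: C, bond orders sum to 3 (valence 4) → 1 H
  atom 16: C, bond orders sum to 4 (valence 4) → 0 H
  atom 17: N, bond orders sum to 3 (valence 3) → 0 H
  atom 18: C, bond orders sum to 2 (valence 4) → 2 H
  atom 19: C, bond orders sum to 2 (valence 4) → 2 H
  atom 20: C, bond orders sum to 4 (valence 4) → 0 H
  atom 21: C, bond orders sum to 3 (valence 4) → 1 H
  atom 22: C, bond orders sum to 2 (valence 4) → 2 H
  atom 23: F (halogen, monovalent) → 0 H
  atom 24: C, bond orders sum to 4 (valence 4) → 0 H
  atom 25: O, bond orders sum to 2 (valence 2) → 0 H
  atom 26: O with explicit H count 1
Totals → C:16, H:21, Cl:1, F:1, N:3, O:5.
In Hill order: C16H21ClFN3O5.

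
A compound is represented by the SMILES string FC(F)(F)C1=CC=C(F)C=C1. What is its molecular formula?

Walk through each heavy atom and fill implicit hydrogens from standard valence (C 4, N 3, O 2, S 2, halogen 1):
  atom 1: F (halogen, monovalent) → 0 H
  atom 2: C, bond orders sum to 4 (valence 4) → 0 H
  atom 3: F (halogen, monovalent) → 0 H
  atom 4: F (halogen, monovalent) → 0 H
  atom 5: C, bond orders sum to 4 (valence 4) → 0 H
  atom 6: C, bond orders sum to 3 (valence 4) → 1 H
  atom 7: C, bond orders sum to 3 (valence 4) → 1 H
  atom 8: C, bond orders sum to 4 (valence 4) → 0 H
  atom 9: F (halogen, monovalent) → 0 H
  atom 10: C, bond orders sum to 3 (valence 4) → 1 H
  atom 11: C, bond orders sum to 3 (valence 4) → 1 H
Totals → C:7, H:4, F:4.

C7H4F4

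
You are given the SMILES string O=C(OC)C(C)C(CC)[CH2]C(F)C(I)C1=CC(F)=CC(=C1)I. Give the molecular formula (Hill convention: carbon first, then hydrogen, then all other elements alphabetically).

Walk through each heavy atom and fill implicit hydrogens from standard valence (C 4, N 3, O 2, S 2, halogen 1):
  atom 1: O, bond orders sum to 2 (valence 2) → 0 H
  atom 2: C, bond orders sum to 4 (valence 4) → 0 H
  atom 3: O, bond orders sum to 2 (valence 2) → 0 H
  atom 4: C, bond orders sum to 1 (valence 4) → 3 H
  atom 5: C, bond orders sum to 3 (valence 4) → 1 H
  atom 6: C, bond orders sum to 1 (valence 4) → 3 H
  atom 7: C, bond orders sum to 3 (valence 4) → 1 H
  atom 8: C, bond orders sum to 2 (valence 4) → 2 H
  atom 9: C, bond orders sum to 1 (valence 4) → 3 H
  atom 10: C with explicit H count 2
  atom 11: C, bond orders sum to 3 (valence 4) → 1 H
  atom 12: F (halogen, monovalent) → 0 H
  atom 13: C, bond orders sum to 3 (valence 4) → 1 H
  atom 14: I (halogen, monovalent) → 0 H
  atom 15: C, bond orders sum to 4 (valence 4) → 0 H
  atom 16: C, bond orders sum to 3 (valence 4) → 1 H
  atom 17: C, bond orders sum to 4 (valence 4) → 0 H
  atom 18: F (halogen, monovalent) → 0 H
  atom 19: C, bond orders sum to 3 (valence 4) → 1 H
  atom 20: C, bond orders sum to 4 (valence 4) → 0 H
  atom 21: C, bond orders sum to 3 (valence 4) → 1 H
  atom 22: I (halogen, monovalent) → 0 H
Totals → C:16, H:20, F:2, I:2, O:2.

C16H20F2I2O2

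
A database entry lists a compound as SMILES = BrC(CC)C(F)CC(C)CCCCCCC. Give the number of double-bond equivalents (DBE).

0

Molecular formula: C14H28BrF.
DoU = (2C + 2 + N − H − X) / 2, where X is the halogen count and O/S are ignored.
    = (2·14 + 2 + 0 − 28 − 2) / 2 = 0 / 2 = 0.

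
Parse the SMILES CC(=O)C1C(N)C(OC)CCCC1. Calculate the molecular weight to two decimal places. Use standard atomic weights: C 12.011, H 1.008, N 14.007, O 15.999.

First, the molecular formula is C10H19NO2 (counting implicit H from valence).
  C: 10 × 12.011 = 120.110
  H: 19 × 1.008 = 19.152
  N: 1 × 14.007 = 14.007
  O: 2 × 15.999 = 31.998
Sum: 10×12.011 + 19×1.008 + 1×14.007 + 2×15.999 = 185.267 → 185.27 g/mol.

185.27 g/mol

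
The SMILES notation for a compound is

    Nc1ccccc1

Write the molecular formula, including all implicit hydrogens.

Walk through each heavy atom and fill implicit hydrogens from standard valence (C 4, N 3, O 2, S 2, halogen 1); for lowercase aromatic atoms, an aromatic c carries 1 H when it has two neighbours and 0 H with three, and aromatic n carries 0 H:
  atom 1: N, bond orders sum to 1 (valence 3) → 2 H
  atom 2: aromatic c, 3 neighbours → 0 H
  atom 3: aromatic c, 2 neighbours → 1 H
  atom 4: aromatic c, 2 neighbours → 1 H
  atom 5: aromatic c, 2 neighbours → 1 H
  atom 6: aromatic c, 2 neighbours → 1 H
  atom 7: aromatic c, 2 neighbours → 1 H
Totals → C:6, H:7, N:1.
In Hill order: C6H7N.

C6H7N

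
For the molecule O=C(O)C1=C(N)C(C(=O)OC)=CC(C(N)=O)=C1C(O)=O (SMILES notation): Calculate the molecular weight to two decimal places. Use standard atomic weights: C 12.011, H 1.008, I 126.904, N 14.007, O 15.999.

First, the molecular formula is C11H10N2O7 (counting implicit H from valence).
  C: 11 × 12.011 = 132.121
  H: 10 × 1.008 = 10.080
  N: 2 × 14.007 = 28.014
  O: 7 × 15.999 = 111.993
Sum: 11×12.011 + 10×1.008 + 2×14.007 + 7×15.999 = 282.208 → 282.21 g/mol.

282.21 g/mol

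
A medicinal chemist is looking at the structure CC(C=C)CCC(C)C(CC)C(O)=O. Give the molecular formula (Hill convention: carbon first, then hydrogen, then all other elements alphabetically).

Walk through each heavy atom and fill implicit hydrogens from standard valence (C 4, N 3, O 2, S 2, halogen 1):
  atom 1: C, bond orders sum to 1 (valence 4) → 3 H
  atom 2: C, bond orders sum to 3 (valence 4) → 1 H
  atom 3: C, bond orders sum to 3 (valence 4) → 1 H
  atom 4: C, bond orders sum to 2 (valence 4) → 2 H
  atom 5: C, bond orders sum to 2 (valence 4) → 2 H
  atom 6: C, bond orders sum to 2 (valence 4) → 2 H
  atom 7: C, bond orders sum to 3 (valence 4) → 1 H
  atom 8: C, bond orders sum to 1 (valence 4) → 3 H
  atom 9: C, bond orders sum to 3 (valence 4) → 1 H
  atom 10: C, bond orders sum to 2 (valence 4) → 2 H
  atom 11: C, bond orders sum to 1 (valence 4) → 3 H
  atom 12: C, bond orders sum to 4 (valence 4) → 0 H
  atom 13: O, bond orders sum to 1 (valence 2) → 1 H
  atom 14: O, bond orders sum to 2 (valence 2) → 0 H
Totals → C:12, H:22, O:2.

C12H22O2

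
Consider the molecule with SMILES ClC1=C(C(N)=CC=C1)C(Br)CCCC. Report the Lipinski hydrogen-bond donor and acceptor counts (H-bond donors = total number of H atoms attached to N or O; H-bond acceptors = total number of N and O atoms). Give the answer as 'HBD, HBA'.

Donors: find every N or O and count the H atoms it carries.
  atom 5 (N): bond orders sum to 1 → 2 H
Lipinski HBD = 2.
Acceptors: N atoms = 1, O atoms = 0 → HBA = 1.

2, 1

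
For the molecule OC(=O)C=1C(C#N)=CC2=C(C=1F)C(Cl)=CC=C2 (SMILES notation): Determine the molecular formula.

C12H5ClFNO2

Walk through each heavy atom and fill implicit hydrogens from standard valence (C 4, N 3, O 2, S 2, halogen 1):
  atom 1: O, bond orders sum to 1 (valence 2) → 1 H
  atom 2: C, bond orders sum to 4 (valence 4) → 0 H
  atom 3: O, bond orders sum to 2 (valence 2) → 0 H
  atom 4: C, bond orders sum to 4 (valence 4) → 0 H
  atom 5: C, bond orders sum to 4 (valence 4) → 0 H
  atom 6: C, bond orders sum to 4 (valence 4) → 0 H
  atom 7: N, bond orders sum to 3 (valence 3) → 0 H
  atom 8: C, bond orders sum to 3 (valence 4) → 1 H
  atom 9: C, bond orders sum to 4 (valence 4) → 0 H
  atom 10: C, bond orders sum to 4 (valence 4) → 0 H
  atom 11: C, bond orders sum to 4 (valence 4) → 0 H
  atom 12: F (halogen, monovalent) → 0 H
  atom 13: C, bond orders sum to 4 (valence 4) → 0 H
  atom 14: Cl (halogen, monovalent) → 0 H
  atom 15: C, bond orders sum to 3 (valence 4) → 1 H
  atom 16: C, bond orders sum to 3 (valence 4) → 1 H
  atom 17: C, bond orders sum to 3 (valence 4) → 1 H
Totals → C:12, H:5, Cl:1, F:1, N:1, O:2.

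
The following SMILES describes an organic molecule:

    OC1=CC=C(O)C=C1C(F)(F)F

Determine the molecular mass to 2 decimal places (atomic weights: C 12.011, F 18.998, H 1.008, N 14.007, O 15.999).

First, the molecular formula is C7H5F3O2 (counting implicit H from valence).
  C: 7 × 12.011 = 84.077
  F: 3 × 18.998 = 56.994
  H: 5 × 1.008 = 5.040
  O: 2 × 15.999 = 31.998
Sum: 7×12.011 + 3×18.998 + 5×1.008 + 2×15.999 = 178.109 → 178.11 g/mol.

178.11 g/mol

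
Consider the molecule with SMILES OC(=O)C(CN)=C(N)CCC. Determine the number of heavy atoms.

11

Every atom symbol written in the SMILES (organic subset) is one heavy atom; implicit H are not written.
Heavy atoms by element → C:7, N:2, O:2.
Total: 11.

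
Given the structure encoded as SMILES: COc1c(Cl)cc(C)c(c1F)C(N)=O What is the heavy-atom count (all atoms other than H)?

Every atom symbol written in the SMILES (organic subset) is one heavy atom; implicit H are not written.
Heavy atoms by element → C:9, Cl:1, F:1, N:1, O:2.
Total: 14.

14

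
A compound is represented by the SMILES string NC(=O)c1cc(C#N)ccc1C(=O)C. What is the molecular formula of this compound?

Walk through each heavy atom and fill implicit hydrogens from standard valence (C 4, N 3, O 2, S 2, halogen 1); for lowercase aromatic atoms, an aromatic c carries 1 H when it has two neighbours and 0 H with three, and aromatic n carries 0 H:
  atom 1: N, bond orders sum to 1 (valence 3) → 2 H
  atom 2: C, bond orders sum to 4 (valence 4) → 0 H
  atom 3: O, bond orders sum to 2 (valence 2) → 0 H
  atom 4: aromatic c, 3 neighbours → 0 H
  atom 5: aromatic c, 2 neighbours → 1 H
  atom 6: aromatic c, 3 neighbours → 0 H
  atom 7: C, bond orders sum to 4 (valence 4) → 0 H
  atom 8: N, bond orders sum to 3 (valence 3) → 0 H
  atom 9: aromatic c, 2 neighbours → 1 H
  atom 10: aromatic c, 2 neighbours → 1 H
  atom 11: aromatic c, 3 neighbours → 0 H
  atom 12: C, bond orders sum to 4 (valence 4) → 0 H
  atom 13: O, bond orders sum to 2 (valence 2) → 0 H
  atom 14: C, bond orders sum to 1 (valence 4) → 3 H
Totals → C:10, H:8, N:2, O:2.

C10H8N2O2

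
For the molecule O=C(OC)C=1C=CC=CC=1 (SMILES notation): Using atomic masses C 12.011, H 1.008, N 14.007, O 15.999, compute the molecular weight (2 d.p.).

First, the molecular formula is C8H8O2 (counting implicit H from valence).
  C: 8 × 12.011 = 96.088
  H: 8 × 1.008 = 8.064
  O: 2 × 15.999 = 31.998
Sum: 8×12.011 + 8×1.008 + 2×15.999 = 136.150 → 136.15 g/mol.

136.15 g/mol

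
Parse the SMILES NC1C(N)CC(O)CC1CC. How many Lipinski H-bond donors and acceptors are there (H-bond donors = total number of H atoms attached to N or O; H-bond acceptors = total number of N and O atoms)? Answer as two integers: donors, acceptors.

5, 3

Donors: find every N or O and count the H atoms it carries.
  atom 1 (N): bond orders sum to 1 → 2 H
  atom 4 (N): bond orders sum to 1 → 2 H
  atom 7 (O): bond orders sum to 1 → 1 H
Lipinski HBD = 5.
Acceptors: N atoms = 2, O atoms = 1 → HBA = 3.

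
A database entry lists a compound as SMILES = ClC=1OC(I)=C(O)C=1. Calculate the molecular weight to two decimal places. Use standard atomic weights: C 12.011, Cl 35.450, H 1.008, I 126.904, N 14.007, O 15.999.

244.41 g/mol

First, the molecular formula is C4H2ClIO2 (counting implicit H from valence).
  C: 4 × 12.011 = 48.044
  Cl: 1 × 35.450 = 35.450
  H: 2 × 1.008 = 2.016
  I: 1 × 126.904 = 126.904
  O: 2 × 15.999 = 31.998
Sum: 4×12.011 + 1×35.450 + 2×1.008 + 1×126.904 + 2×15.999 = 244.412 → 244.41 g/mol.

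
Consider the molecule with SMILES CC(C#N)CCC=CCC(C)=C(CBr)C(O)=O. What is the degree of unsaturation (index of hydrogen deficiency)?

5

Degree of unsaturation = (number of rings) + (number of π bonds).
Ring closures in the SMILES: 0.
π bonds: 3 double bonds (each 1 DoU), 1 triple bond (each 2 DoU) → 5 DoU from unsaturation.
Total DoU = 0 + 5 = 5.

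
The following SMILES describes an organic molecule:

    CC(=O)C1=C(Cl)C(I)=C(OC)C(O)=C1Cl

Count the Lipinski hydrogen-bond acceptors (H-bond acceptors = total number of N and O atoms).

3

N atoms: 0; O atoms: 3.
Lipinski HBA = 0 + 3 = 3.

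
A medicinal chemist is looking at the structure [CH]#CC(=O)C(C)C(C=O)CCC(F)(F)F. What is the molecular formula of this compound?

C10H11F3O2

Walk through each heavy atom and fill implicit hydrogens from standard valence (C 4, N 3, O 2, S 2, halogen 1):
  atom 1: C with explicit H count 1
  atom 2: C, bond orders sum to 4 (valence 4) → 0 H
  atom 3: C, bond orders sum to 4 (valence 4) → 0 H
  atom 4: O, bond orders sum to 2 (valence 2) → 0 H
  atom 5: C, bond orders sum to 3 (valence 4) → 1 H
  atom 6: C, bond orders sum to 1 (valence 4) → 3 H
  atom 7: C, bond orders sum to 3 (valence 4) → 1 H
  atom 8: C, bond orders sum to 3 (valence 4) → 1 H
  atom 9: O, bond orders sum to 2 (valence 2) → 0 H
  atom 10: C, bond orders sum to 2 (valence 4) → 2 H
  atom 11: C, bond orders sum to 2 (valence 4) → 2 H
  atom 12: C, bond orders sum to 4 (valence 4) → 0 H
  atom 13: F (halogen, monovalent) → 0 H
  atom 14: F (halogen, monovalent) → 0 H
  atom 15: F (halogen, monovalent) → 0 H
Totals → C:10, H:11, F:3, O:2.
In Hill order: C10H11F3O2.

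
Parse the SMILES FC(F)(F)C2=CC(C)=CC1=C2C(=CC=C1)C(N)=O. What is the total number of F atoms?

Scan the SMILES for F atoms (remember two-letter symbols like Cl and Br are single atoms).
Fluorine count: 3.

3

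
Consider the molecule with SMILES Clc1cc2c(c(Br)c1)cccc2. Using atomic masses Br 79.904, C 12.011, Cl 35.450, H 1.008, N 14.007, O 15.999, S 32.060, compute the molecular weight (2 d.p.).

241.51 g/mol

First, the molecular formula is C10H6BrCl (counting implicit H from valence).
  Br: 1 × 79.904 = 79.904
  C: 10 × 12.011 = 120.110
  Cl: 1 × 35.450 = 35.450
  H: 6 × 1.008 = 6.048
Sum: 1×79.904 + 10×12.011 + 1×35.450 + 6×1.008 = 241.512 → 241.51 g/mol.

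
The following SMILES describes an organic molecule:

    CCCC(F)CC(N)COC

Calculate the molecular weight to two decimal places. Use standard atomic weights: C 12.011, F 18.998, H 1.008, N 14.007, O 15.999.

163.24 g/mol

First, the molecular formula is C8H18FNO (counting implicit H from valence).
  C: 8 × 12.011 = 96.088
  F: 1 × 18.998 = 18.998
  H: 18 × 1.008 = 18.144
  N: 1 × 14.007 = 14.007
  O: 1 × 15.999 = 15.999
Sum: 8×12.011 + 1×18.998 + 18×1.008 + 1×14.007 + 1×15.999 = 163.236 → 163.24 g/mol.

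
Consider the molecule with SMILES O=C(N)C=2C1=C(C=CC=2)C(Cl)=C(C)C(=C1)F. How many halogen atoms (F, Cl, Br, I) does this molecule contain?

2

Halogen atoms appear at heavy-atom positions 11, 16 (1×Cl, 1×F).
Other groups present: 1 amide.
Halogen count: 2.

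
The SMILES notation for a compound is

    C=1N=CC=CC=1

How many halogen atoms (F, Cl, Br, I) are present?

0

Scan the SMILES for the halogen motif — none present.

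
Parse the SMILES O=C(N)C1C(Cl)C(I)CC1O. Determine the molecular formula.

C6H9ClINO2

Walk through each heavy atom and fill implicit hydrogens from standard valence (C 4, N 3, O 2, S 2, halogen 1):
  atom 1: O, bond orders sum to 2 (valence 2) → 0 H
  atom 2: C, bond orders sum to 4 (valence 4) → 0 H
  atom 3: N, bond orders sum to 1 (valence 3) → 2 H
  atom 4: C, bond orders sum to 3 (valence 4) → 1 H
  atom 5: C, bond orders sum to 3 (valence 4) → 1 H
  atom 6: Cl (halogen, monovalent) → 0 H
  atom 7: C, bond orders sum to 3 (valence 4) → 1 H
  atom 8: I (halogen, monovalent) → 0 H
  atom 9: C, bond orders sum to 2 (valence 4) → 2 H
  atom 10: C, bond orders sum to 3 (valence 4) → 1 H
  atom 11: O, bond orders sum to 1 (valence 2) → 1 H
Totals → C:6, H:9, Cl:1, I:1, N:1, O:2.
In Hill order: C6H9ClINO2.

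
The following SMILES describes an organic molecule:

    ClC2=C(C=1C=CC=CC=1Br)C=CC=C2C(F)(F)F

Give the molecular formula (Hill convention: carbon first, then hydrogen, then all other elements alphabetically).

C13H7BrClF3

Walk through each heavy atom and fill implicit hydrogens from standard valence (C 4, N 3, O 2, S 2, halogen 1):
  atom 1: Cl (halogen, monovalent) → 0 H
  atom 2: C, bond orders sum to 4 (valence 4) → 0 H
  atom 3: C, bond orders sum to 4 (valence 4) → 0 H
  atom 4: C, bond orders sum to 4 (valence 4) → 0 H
  atom 5: C, bond orders sum to 3 (valence 4) → 1 H
  atom 6: C, bond orders sum to 3 (valence 4) → 1 H
  atom 7: C, bond orders sum to 3 (valence 4) → 1 H
  atom 8: C, bond orders sum to 3 (valence 4) → 1 H
  atom 9: C, bond orders sum to 4 (valence 4) → 0 H
  atom 10: Br (halogen, monovalent) → 0 H
  atom 11: C, bond orders sum to 3 (valence 4) → 1 H
  atom 12: C, bond orders sum to 3 (valence 4) → 1 H
  atom 13: C, bond orders sum to 3 (valence 4) → 1 H
  atom 14: C, bond orders sum to 4 (valence 4) → 0 H
  atom 15: C, bond orders sum to 4 (valence 4) → 0 H
  atom 16: F (halogen, monovalent) → 0 H
  atom 17: F (halogen, monovalent) → 0 H
  atom 18: F (halogen, monovalent) → 0 H
Totals → C:13, H:7, Br:1, Cl:1, F:3.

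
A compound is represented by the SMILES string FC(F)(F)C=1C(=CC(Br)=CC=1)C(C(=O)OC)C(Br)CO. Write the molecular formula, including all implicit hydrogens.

Walk through each heavy atom and fill implicit hydrogens from standard valence (C 4, N 3, O 2, S 2, halogen 1):
  atom 1: F (halogen, monovalent) → 0 H
  atom 2: C, bond orders sum to 4 (valence 4) → 0 H
  atom 3: F (halogen, monovalent) → 0 H
  atom 4: F (halogen, monovalent) → 0 H
  atom 5: C, bond orders sum to 4 (valence 4) → 0 H
  atom 6: C, bond orders sum to 4 (valence 4) → 0 H
  atom 7: C, bond orders sum to 3 (valence 4) → 1 H
  atom 8: C, bond orders sum to 4 (valence 4) → 0 H
  atom 9: Br (halogen, monovalent) → 0 H
  atom 10: C, bond orders sum to 3 (valence 4) → 1 H
  atom 11: C, bond orders sum to 3 (valence 4) → 1 H
  atom 12: C, bond orders sum to 3 (valence 4) → 1 H
  atom 13: C, bond orders sum to 4 (valence 4) → 0 H
  atom 14: O, bond orders sum to 2 (valence 2) → 0 H
  atom 15: O, bond orders sum to 2 (valence 2) → 0 H
  atom 16: C, bond orders sum to 1 (valence 4) → 3 H
  atom 17: C, bond orders sum to 3 (valence 4) → 1 H
  atom 18: Br (halogen, monovalent) → 0 H
  atom 19: C, bond orders sum to 2 (valence 4) → 2 H
  atom 20: O, bond orders sum to 1 (valence 2) → 1 H
Totals → C:12, H:11, Br:2, F:3, O:3.
In Hill order: C12H11Br2F3O3.

C12H11Br2F3O3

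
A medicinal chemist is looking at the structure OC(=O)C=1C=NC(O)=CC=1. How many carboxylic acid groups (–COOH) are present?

The carboxylic acid motif appears at heavy-atom position 2 in the SMILES.
Other groups present: 1 hydroxyl.
Carboxylic acid count: 1.

1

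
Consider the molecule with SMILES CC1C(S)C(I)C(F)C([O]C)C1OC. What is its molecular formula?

C9H16FIO2S

Walk through each heavy atom and fill implicit hydrogens from standard valence (C 4, N 3, O 2, S 2, halogen 1):
  atom 1: C, bond orders sum to 1 (valence 4) → 3 H
  atom 2: C, bond orders sum to 3 (valence 4) → 1 H
  atom 3: C, bond orders sum to 3 (valence 4) → 1 H
  atom 4: S, bond orders sum to 1 (valence 2) → 1 H
  atom 5: C, bond orders sum to 3 (valence 4) → 1 H
  atom 6: I (halogen, monovalent) → 0 H
  atom 7: C, bond orders sum to 3 (valence 4) → 1 H
  atom 8: F (halogen, monovalent) → 0 H
  atom 9: C, bond orders sum to 3 (valence 4) → 1 H
  atom 10: O with explicit H count 0
  atom 11: C, bond orders sum to 1 (valence 4) → 3 H
  atom 12: C, bond orders sum to 3 (valence 4) → 1 H
  atom 13: O, bond orders sum to 2 (valence 2) → 0 H
  atom 14: C, bond orders sum to 1 (valence 4) → 3 H
Totals → C:9, H:16, F:1, I:1, O:2, S:1.
In Hill order: C9H16FIO2S.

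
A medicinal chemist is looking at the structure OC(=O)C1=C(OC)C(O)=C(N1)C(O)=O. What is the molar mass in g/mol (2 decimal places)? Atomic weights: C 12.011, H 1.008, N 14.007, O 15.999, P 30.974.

201.13 g/mol

First, the molecular formula is C7H7NO6 (counting implicit H from valence).
  C: 7 × 12.011 = 84.077
  H: 7 × 1.008 = 7.056
  N: 1 × 14.007 = 14.007
  O: 6 × 15.999 = 95.994
Sum: 7×12.011 + 7×1.008 + 1×14.007 + 6×15.999 = 201.134 → 201.13 g/mol.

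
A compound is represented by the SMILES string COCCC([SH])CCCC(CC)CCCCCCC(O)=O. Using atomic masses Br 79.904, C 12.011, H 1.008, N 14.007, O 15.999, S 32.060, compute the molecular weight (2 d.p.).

First, the molecular formula is C17H34O3S (counting implicit H from valence).
  C: 17 × 12.011 = 204.187
  H: 34 × 1.008 = 34.272
  O: 3 × 15.999 = 47.997
  S: 1 × 32.060 = 32.060
Sum: 17×12.011 + 34×1.008 + 3×15.999 + 1×32.060 = 318.516 → 318.52 g/mol.

318.52 g/mol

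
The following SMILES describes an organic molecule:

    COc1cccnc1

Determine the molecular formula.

Walk through each heavy atom and fill implicit hydrogens from standard valence (C 4, N 3, O 2, S 2, halogen 1); for lowercase aromatic atoms, an aromatic c carries 1 H when it has two neighbours and 0 H with three, and aromatic n carries 0 H:
  atom 1: C, bond orders sum to 1 (valence 4) → 3 H
  atom 2: O, bond orders sum to 2 (valence 2) → 0 H
  atom 3: aromatic c, 3 neighbours → 0 H
  atom 4: aromatic c, 2 neighbours → 1 H
  atom 5: aromatic c, 2 neighbours → 1 H
  atom 6: aromatic c, 2 neighbours → 1 H
  atom 7: aromatic n, 2 neighbours → 0 H
  atom 8: aromatic c, 2 neighbours → 1 H
Totals → C:6, H:7, N:1, O:1.
In Hill order: C6H7NO.

C6H7NO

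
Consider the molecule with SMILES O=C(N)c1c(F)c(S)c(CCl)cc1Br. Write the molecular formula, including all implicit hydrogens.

C8H6BrClFNOS

Walk through each heavy atom and fill implicit hydrogens from standard valence (C 4, N 3, O 2, S 2, halogen 1); for lowercase aromatic atoms, an aromatic c carries 1 H when it has two neighbours and 0 H with three, and aromatic n carries 0 H:
  atom 1: O, bond orders sum to 2 (valence 2) → 0 H
  atom 2: C, bond orders sum to 4 (valence 4) → 0 H
  atom 3: N, bond orders sum to 1 (valence 3) → 2 H
  atom 4: aromatic c, 3 neighbours → 0 H
  atom 5: aromatic c, 3 neighbours → 0 H
  atom 6: F (halogen, monovalent) → 0 H
  atom 7: aromatic c, 3 neighbours → 0 H
  atom 8: S, bond orders sum to 1 (valence 2) → 1 H
  atom 9: aromatic c, 3 neighbours → 0 H
  atom 10: C, bond orders sum to 2 (valence 4) → 2 H
  atom 11: Cl (halogen, monovalent) → 0 H
  atom 12: aromatic c, 2 neighbours → 1 H
  atom 13: aromatic c, 3 neighbours → 0 H
  atom 14: Br (halogen, monovalent) → 0 H
Totals → C:8, H:6, Br:1, Cl:1, F:1, N:1, O:1, S:1.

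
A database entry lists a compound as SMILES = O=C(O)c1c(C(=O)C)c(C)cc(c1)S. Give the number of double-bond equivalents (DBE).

6

Molecular formula: C10H10O3S.
DoU = (2C + 2 + N − H − X) / 2, where X is the halogen count and O/S are ignored.
    = (2·10 + 2 + 0 − 10 − 0) / 2 = 12 / 2 = 6.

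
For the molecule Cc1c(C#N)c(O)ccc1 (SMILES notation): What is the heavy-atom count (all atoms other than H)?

10

Every atom symbol written in the SMILES (organic subset) is one heavy atom; implicit H are not written.
Heavy atoms by element → C:8, N:1, O:1.
Total: 10.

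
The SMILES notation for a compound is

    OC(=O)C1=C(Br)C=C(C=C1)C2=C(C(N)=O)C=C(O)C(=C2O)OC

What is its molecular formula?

C15H12BrNO6

Walk through each heavy atom and fill implicit hydrogens from standard valence (C 4, N 3, O 2, S 2, halogen 1):
  atom 1: O, bond orders sum to 1 (valence 2) → 1 H
  atom 2: C, bond orders sum to 4 (valence 4) → 0 H
  atom 3: O, bond orders sum to 2 (valence 2) → 0 H
  atom 4: C, bond orders sum to 4 (valence 4) → 0 H
  atom 5: C, bond orders sum to 4 (valence 4) → 0 H
  atom 6: Br (halogen, monovalent) → 0 H
  atom 7: C, bond orders sum to 3 (valence 4) → 1 H
  atom 8: C, bond orders sum to 4 (valence 4) → 0 H
  atom 9: C, bond orders sum to 3 (valence 4) → 1 H
  atom 10: C, bond orders sum to 3 (valence 4) → 1 H
  atom 11: C, bond orders sum to 4 (valence 4) → 0 H
  atom 12: C, bond orders sum to 4 (valence 4) → 0 H
  atom 13: C, bond orders sum to 4 (valence 4) → 0 H
  atom 14: N, bond orders sum to 1 (valence 3) → 2 H
  atom 15: O, bond orders sum to 2 (valence 2) → 0 H
  atom 16: C, bond orders sum to 3 (valence 4) → 1 H
  atom 17: C, bond orders sum to 4 (valence 4) → 0 H
  atom 18: O, bond orders sum to 1 (valence 2) → 1 H
  atom 19: C, bond orders sum to 4 (valence 4) → 0 H
  atom 20: C, bond orders sum to 4 (valence 4) → 0 H
  atom 21: O, bond orders sum to 1 (valence 2) → 1 H
  atom 22: O, bond orders sum to 2 (valence 2) → 0 H
  atom 23: C, bond orders sum to 1 (valence 4) → 3 H
Totals → C:15, H:12, Br:1, N:1, O:6.
In Hill order: C15H12BrNO6.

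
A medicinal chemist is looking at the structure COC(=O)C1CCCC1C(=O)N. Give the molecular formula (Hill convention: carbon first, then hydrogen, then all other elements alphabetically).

C8H13NO3

Walk through each heavy atom and fill implicit hydrogens from standard valence (C 4, N 3, O 2, S 2, halogen 1):
  atom 1: C, bond orders sum to 1 (valence 4) → 3 H
  atom 2: O, bond orders sum to 2 (valence 2) → 0 H
  atom 3: C, bond orders sum to 4 (valence 4) → 0 H
  atom 4: O, bond orders sum to 2 (valence 2) → 0 H
  atom 5: C, bond orders sum to 3 (valence 4) → 1 H
  atom 6: C, bond orders sum to 2 (valence 4) → 2 H
  atom 7: C, bond orders sum to 2 (valence 4) → 2 H
  atom 8: C, bond orders sum to 2 (valence 4) → 2 H
  atom 9: C, bond orders sum to 3 (valence 4) → 1 H
  atom 10: C, bond orders sum to 4 (valence 4) → 0 H
  atom 11: O, bond orders sum to 2 (valence 2) → 0 H
  atom 12: N, bond orders sum to 1 (valence 3) → 2 H
Totals → C:8, H:13, N:1, O:3.
In Hill order: C8H13NO3.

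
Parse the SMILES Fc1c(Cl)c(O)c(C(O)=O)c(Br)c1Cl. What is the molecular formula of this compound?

Walk through each heavy atom and fill implicit hydrogens from standard valence (C 4, N 3, O 2, S 2, halogen 1); for lowercase aromatic atoms, an aromatic c carries 1 H when it has two neighbours and 0 H with three, and aromatic n carries 0 H:
  atom 1: F (halogen, monovalent) → 0 H
  atom 2: aromatic c, 3 neighbours → 0 H
  atom 3: aromatic c, 3 neighbours → 0 H
  atom 4: Cl (halogen, monovalent) → 0 H
  atom 5: aromatic c, 3 neighbours → 0 H
  atom 6: O, bond orders sum to 1 (valence 2) → 1 H
  atom 7: aromatic c, 3 neighbours → 0 H
  atom 8: C, bond orders sum to 4 (valence 4) → 0 H
  atom 9: O, bond orders sum to 1 (valence 2) → 1 H
  atom 10: O, bond orders sum to 2 (valence 2) → 0 H
  atom 11: aromatic c, 3 neighbours → 0 H
  atom 12: Br (halogen, monovalent) → 0 H
  atom 13: aromatic c, 3 neighbours → 0 H
  atom 14: Cl (halogen, monovalent) → 0 H
Totals → C:7, H:2, Br:1, Cl:2, F:1, O:3.
In Hill order: C7H2BrCl2FO3.

C7H2BrCl2FO3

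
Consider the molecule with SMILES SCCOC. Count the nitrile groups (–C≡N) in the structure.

Scan the SMILES for the nitrile motif — none present.
Groups that are present: 1 ether, 1 thiol.

0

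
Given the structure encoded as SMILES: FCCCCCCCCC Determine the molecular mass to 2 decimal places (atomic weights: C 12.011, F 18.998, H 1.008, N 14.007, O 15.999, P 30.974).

146.25 g/mol

First, the molecular formula is C9H19F (counting implicit H from valence).
  C: 9 × 12.011 = 108.099
  F: 1 × 18.998 = 18.998
  H: 19 × 1.008 = 19.152
Sum: 9×12.011 + 1×18.998 + 19×1.008 = 146.249 → 146.25 g/mol.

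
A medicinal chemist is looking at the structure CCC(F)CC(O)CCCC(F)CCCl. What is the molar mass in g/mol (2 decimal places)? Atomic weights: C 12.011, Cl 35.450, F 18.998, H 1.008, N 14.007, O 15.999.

First, the molecular formula is C11H21ClF2O (counting implicit H from valence).
  C: 11 × 12.011 = 132.121
  Cl: 1 × 35.450 = 35.450
  F: 2 × 18.998 = 37.996
  H: 21 × 1.008 = 21.168
  O: 1 × 15.999 = 15.999
Sum: 11×12.011 + 1×35.450 + 2×18.998 + 21×1.008 + 1×15.999 = 242.734 → 242.73 g/mol.

242.73 g/mol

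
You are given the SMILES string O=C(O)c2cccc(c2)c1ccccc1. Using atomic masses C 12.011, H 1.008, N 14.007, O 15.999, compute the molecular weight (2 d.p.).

First, the molecular formula is C13H10O2 (counting implicit H from valence).
  C: 13 × 12.011 = 156.143
  H: 10 × 1.008 = 10.080
  O: 2 × 15.999 = 31.998
Sum: 13×12.011 + 10×1.008 + 2×15.999 = 198.221 → 198.22 g/mol.

198.22 g/mol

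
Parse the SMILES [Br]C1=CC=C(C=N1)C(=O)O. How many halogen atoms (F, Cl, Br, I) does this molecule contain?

Halogen atoms appear at heavy-atom position 1 (1×Br).
Other groups present: 1 carboxylic acid.
Halogen count: 1.

1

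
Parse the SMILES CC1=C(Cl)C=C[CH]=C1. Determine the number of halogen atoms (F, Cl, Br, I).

1

Halogen atoms appear at heavy-atom position 4 (1×Cl).
Halogen count: 1.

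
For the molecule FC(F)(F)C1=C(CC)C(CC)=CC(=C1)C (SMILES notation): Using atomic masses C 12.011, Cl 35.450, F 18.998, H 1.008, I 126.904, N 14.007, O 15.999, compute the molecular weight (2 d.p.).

First, the molecular formula is C12H15F3 (counting implicit H from valence).
  C: 12 × 12.011 = 144.132
  F: 3 × 18.998 = 56.994
  H: 15 × 1.008 = 15.120
Sum: 12×12.011 + 3×18.998 + 15×1.008 = 216.246 → 216.25 g/mol.

216.25 g/mol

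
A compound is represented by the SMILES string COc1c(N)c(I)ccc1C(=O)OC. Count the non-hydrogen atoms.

Every atom symbol written in the SMILES (organic subset) is one heavy atom; implicit H are not written.
Heavy atoms by element → C:9, I:1, N:1, O:3.
Total: 14.

14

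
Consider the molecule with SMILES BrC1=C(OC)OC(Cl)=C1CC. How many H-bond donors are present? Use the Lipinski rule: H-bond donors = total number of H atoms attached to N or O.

Donors: find every N or O and count the H atoms it carries.
  atom 4 (O): bond orders sum to 2 → 0 H
  atom 6 (O): bond orders sum to 2 → 0 H
Lipinski HBD = 0.

0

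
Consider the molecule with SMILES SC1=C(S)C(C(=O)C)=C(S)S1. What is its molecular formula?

C6H6OS4

Walk through each heavy atom and fill implicit hydrogens from standard valence (C 4, N 3, O 2, S 2, halogen 1):
  atom 1: S, bond orders sum to 1 (valence 2) → 1 H
  atom 2: C, bond orders sum to 4 (valence 4) → 0 H
  atom 3: C, bond orders sum to 4 (valence 4) → 0 H
  atom 4: S, bond orders sum to 1 (valence 2) → 1 H
  atom 5: C, bond orders sum to 4 (valence 4) → 0 H
  atom 6: C, bond orders sum to 4 (valence 4) → 0 H
  atom 7: O, bond orders sum to 2 (valence 2) → 0 H
  atom 8: C, bond orders sum to 1 (valence 4) → 3 H
  atom 9: C, bond orders sum to 4 (valence 4) → 0 H
  atom 10: S, bond orders sum to 1 (valence 2) → 1 H
  atom 11: S, bond orders sum to 2 (valence 2) → 0 H
Totals → C:6, H:6, O:1, S:4.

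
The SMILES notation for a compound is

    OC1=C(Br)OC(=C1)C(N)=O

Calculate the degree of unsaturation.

4

Molecular formula: C5H4BrNO3.
DoU = (2C + 2 + N − H − X) / 2, where X is the halogen count and O/S are ignored.
    = (2·5 + 2 + 1 − 4 − 1) / 2 = 8 / 2 = 4.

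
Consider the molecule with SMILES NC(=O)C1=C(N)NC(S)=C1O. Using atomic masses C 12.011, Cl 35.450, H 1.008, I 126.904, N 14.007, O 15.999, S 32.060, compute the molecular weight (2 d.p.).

173.19 g/mol

First, the molecular formula is C5H7N3O2S (counting implicit H from valence).
  C: 5 × 12.011 = 60.055
  H: 7 × 1.008 = 7.056
  N: 3 × 14.007 = 42.021
  O: 2 × 15.999 = 31.998
  S: 1 × 32.060 = 32.060
Sum: 5×12.011 + 7×1.008 + 3×14.007 + 2×15.999 + 1×32.060 = 173.190 → 173.19 g/mol.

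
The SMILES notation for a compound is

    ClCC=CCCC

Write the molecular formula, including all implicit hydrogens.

Walk through each heavy atom and fill implicit hydrogens from standard valence (C 4, N 3, O 2, S 2, halogen 1):
  atom 1: Cl (halogen, monovalent) → 0 H
  atom 2: C, bond orders sum to 2 (valence 4) → 2 H
  atom 3: C, bond orders sum to 3 (valence 4) → 1 H
  atom 4: C, bond orders sum to 3 (valence 4) → 1 H
  atom 5: C, bond orders sum to 2 (valence 4) → 2 H
  atom 6: C, bond orders sum to 2 (valence 4) → 2 H
  atom 7: C, bond orders sum to 1 (valence 4) → 3 H
Totals → C:6, H:11, Cl:1.

C6H11Cl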